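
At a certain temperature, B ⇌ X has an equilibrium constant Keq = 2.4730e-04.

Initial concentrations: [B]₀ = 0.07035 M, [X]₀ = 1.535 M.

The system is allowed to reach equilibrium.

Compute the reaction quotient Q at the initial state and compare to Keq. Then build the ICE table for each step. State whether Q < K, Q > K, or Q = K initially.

Q₀ = 21.82 vs Keq = 2.4730e-04 ⇒ Q>K, reverse
Step 1:
                    B           X
  init        0.07035       1.535
  Δ             1.535      -1.535
  eq            1.605  3.9690e-04
  solve Keq expr → x = -1.535; check Q = 2.4730e-04

Q₀ = 21.82; Q > K (proceeds reverse)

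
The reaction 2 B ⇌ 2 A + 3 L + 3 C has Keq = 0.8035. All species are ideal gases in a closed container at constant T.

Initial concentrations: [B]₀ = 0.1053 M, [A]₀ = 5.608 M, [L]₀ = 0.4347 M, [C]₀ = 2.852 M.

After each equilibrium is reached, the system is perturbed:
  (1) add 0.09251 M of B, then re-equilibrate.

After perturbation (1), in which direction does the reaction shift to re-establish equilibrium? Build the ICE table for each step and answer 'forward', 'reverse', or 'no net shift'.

Q₀ = 5405 vs Keq = 0.8035 ⇒ Q>K, reverse
Step 1:
                    B           A           L           C
  I            0.1053       5.608      0.4347       2.852
  C            0.2489     -0.2489     -0.3734     -0.3734
  E            0.3542       5.359     0.06132       2.479
  solve Keq expr → x = -0.1245; check Q = 0.8035
Then add 0.09251 M of B.
Step 2:
                    B           A           L           C
  I            0.4467       5.359     0.06132       2.479
  C         -0.006185    0.006185    0.009277    0.009277
  E            0.4405       5.365     0.07059       2.488
  solve Keq expr → x = 0.003092; check Q = 0.8035

Direction: forward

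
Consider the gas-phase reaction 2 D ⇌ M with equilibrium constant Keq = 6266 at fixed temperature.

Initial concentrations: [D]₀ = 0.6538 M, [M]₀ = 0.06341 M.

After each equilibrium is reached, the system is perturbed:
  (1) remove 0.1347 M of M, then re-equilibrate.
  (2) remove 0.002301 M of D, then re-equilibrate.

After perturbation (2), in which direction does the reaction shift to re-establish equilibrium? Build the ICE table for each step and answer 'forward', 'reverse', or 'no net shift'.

Q₀ = 0.1483 vs Keq = 6266 ⇒ Q<K, forward
Step 1:
                    D           M
  Initial      0.6538     0.06341
  Change      -0.6459       0.323
  Equil      0.007853      0.3864
  solve Keq expr → x = 0.323; check Q = 6266
Then remove 0.1347 M of M.
Step 2:
                    D           M
  Initial    0.007853      0.2517
  Change    -0.001505  7.5272e-04
  Equil      0.006347      0.2524
  solve Keq expr → x = 7.5272e-04; check Q = 6266
Then remove 0.002301 M of D.
Step 3:
                    D           M
  Initial    0.004046      0.2524
  Change     0.002287   -0.001143
  Equil      0.006333      0.2513
  solve Keq expr → x = -0.001143; check Q = 6266

Direction: reverse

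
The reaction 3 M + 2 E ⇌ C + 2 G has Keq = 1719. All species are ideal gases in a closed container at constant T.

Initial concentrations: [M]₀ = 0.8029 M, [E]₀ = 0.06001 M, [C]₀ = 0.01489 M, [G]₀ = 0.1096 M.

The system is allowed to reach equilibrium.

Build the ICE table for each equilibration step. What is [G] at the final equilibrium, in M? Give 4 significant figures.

[G]_eq = 0.1682 M

Q₀ = 0.09596 vs Keq = 1719 ⇒ Q<K, forward
Step 1:
                    M           E           C           G
  I            0.8029     0.06001     0.01489      0.1096
  C           -0.0879     -0.0586      0.0293      0.0586
  E             0.715    0.001411     0.04419      0.1682
  solve Keq expr → x = 0.0293; check Q = 1719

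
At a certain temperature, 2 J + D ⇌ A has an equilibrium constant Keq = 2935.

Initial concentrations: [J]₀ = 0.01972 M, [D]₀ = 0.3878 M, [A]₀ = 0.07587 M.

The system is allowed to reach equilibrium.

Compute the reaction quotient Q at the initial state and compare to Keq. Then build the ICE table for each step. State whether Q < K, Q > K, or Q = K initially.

Q₀ = 503.1; Q < K (proceeds forward)

Q₀ = 503.1 vs Keq = 2935 ⇒ Q<K, forward
Step 1:
                  J         D         A
  Initial   0.01972    0.3878   0.07587
  Change    -0.0112 -0.005599  0.005599
  Equil    0.008522    0.3822   0.08147
  solve Keq expr → x = 0.005599; check Q = 2935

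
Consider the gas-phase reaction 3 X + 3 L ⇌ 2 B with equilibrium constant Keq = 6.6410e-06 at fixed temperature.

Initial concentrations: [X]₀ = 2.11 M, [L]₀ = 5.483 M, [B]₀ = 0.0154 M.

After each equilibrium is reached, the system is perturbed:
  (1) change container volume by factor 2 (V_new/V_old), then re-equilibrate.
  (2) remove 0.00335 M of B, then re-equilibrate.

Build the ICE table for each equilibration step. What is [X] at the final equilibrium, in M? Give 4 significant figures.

[X]_eq = 1.043 M

Q₀ = 1.5316e-07 vs Keq = 6.6410e-06 ⇒ Q<K, forward
Step 1:
                  X         L         B
  I            2.11     5.483    0.0154
  C         -0.1127   -0.1127   0.07513
  E           1.997      5.37   0.09053
  solve Keq expr → x = 0.03756; check Q = 6.6410e-06
Then change container volume by factor 2 (V_new/V_old).
Step 2:
                  X         L         B
  I          0.9987     2.685   0.04526
  C         0.04915   0.04915  -0.03277
  E           1.048     2.734    0.0125
  solve Keq expr → x = -0.01638; check Q = 6.6410e-06
Then remove 0.00335 M of B.
Step 3:
                  X         L         B
  I           1.048     2.734  0.009147
  C       -0.004846 -0.004846   0.00323
  E           1.043     2.729   0.01238
  solve Keq expr → x = 0.001615; check Q = 6.6410e-06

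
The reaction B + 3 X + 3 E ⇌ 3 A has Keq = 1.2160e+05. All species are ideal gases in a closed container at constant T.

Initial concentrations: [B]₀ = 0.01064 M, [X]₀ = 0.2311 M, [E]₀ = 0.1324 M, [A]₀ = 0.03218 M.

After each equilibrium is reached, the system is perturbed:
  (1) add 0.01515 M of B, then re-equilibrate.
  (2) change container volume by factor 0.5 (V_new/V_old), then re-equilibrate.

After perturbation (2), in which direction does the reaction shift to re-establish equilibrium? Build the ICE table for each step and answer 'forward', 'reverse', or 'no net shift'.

Q₀ = 109.3 vs Keq = 1.2160e+05 ⇒ Q<K, forward
Step 1:
                    B           X           E           A
  Initial     0.01064      0.2311      0.1324     0.03218
  Change     -0.01039    -0.03116    -0.03116     0.03116
  Equil    2.5206e-04      0.1999      0.1012     0.06334
  solve Keq expr → x = 0.01039; check Q = 1.2160e+05
Then add 0.01515 M of B.
Step 2:
                    B           X           E           A
  Initial      0.0154      0.1999      0.1012     0.06334
  Change     -0.01075    -0.03226    -0.03226     0.03226
  Equil      0.004647      0.1677     0.06897     0.09561
  solve Keq expr → x = 0.01075; check Q = 1.2160e+05
Then change container volume by factor 0.5 (V_new/V_old).
Step 3:
                    B           X           E           A
  Initial    0.009294      0.3353      0.1379      0.1912
  Change    -0.007572    -0.02272    -0.02272     0.02272
  Equil      0.001722      0.3126      0.1152      0.2139
  solve Keq expr → x = 0.007572; check Q = 1.2160e+05

Direction: forward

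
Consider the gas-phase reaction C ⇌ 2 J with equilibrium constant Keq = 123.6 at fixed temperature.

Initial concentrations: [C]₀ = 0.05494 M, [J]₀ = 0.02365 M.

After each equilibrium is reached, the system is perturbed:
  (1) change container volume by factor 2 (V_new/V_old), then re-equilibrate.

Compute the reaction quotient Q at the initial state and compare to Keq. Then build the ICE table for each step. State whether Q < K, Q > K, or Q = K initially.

Q₀ = 0.01018; Q < K (proceeds forward)

Q₀ = 0.01018 vs Keq = 123.6 ⇒ Q<K, forward
Step 1:
                   C          J
  init       0.05494    0.02365
  Δ          -0.0548     0.1096
  eq      1.4364e-04     0.1332
  solve Keq expr → x = 0.0548; check Q = 123.6
Then change container volume by factor 2 (V_new/V_old).
Step 2:
                   C          J
  init    7.1819e-05    0.06662
  Δ       -3.5832e-05 7.1664e-05
  eq      3.5987e-05    0.06669
  solve Keq expr → x = 3.5832e-05; check Q = 123.6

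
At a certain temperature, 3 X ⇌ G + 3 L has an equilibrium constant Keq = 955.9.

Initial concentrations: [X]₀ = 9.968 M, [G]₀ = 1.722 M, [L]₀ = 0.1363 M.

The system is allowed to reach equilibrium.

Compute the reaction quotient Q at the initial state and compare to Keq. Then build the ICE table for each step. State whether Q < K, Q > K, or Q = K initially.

Q₀ = 4.4025e-06; Q < K (proceeds forward)

Q₀ = 4.4025e-06 vs Keq = 955.9 ⇒ Q<K, forward
Step 1:
                   X          G          L
  Initial      9.968      1.722     0.1363
  Change      -8.512      2.837      8.512
  Equil        1.456      4.559      8.648
  solve Keq expr → x = 2.837; check Q = 955.9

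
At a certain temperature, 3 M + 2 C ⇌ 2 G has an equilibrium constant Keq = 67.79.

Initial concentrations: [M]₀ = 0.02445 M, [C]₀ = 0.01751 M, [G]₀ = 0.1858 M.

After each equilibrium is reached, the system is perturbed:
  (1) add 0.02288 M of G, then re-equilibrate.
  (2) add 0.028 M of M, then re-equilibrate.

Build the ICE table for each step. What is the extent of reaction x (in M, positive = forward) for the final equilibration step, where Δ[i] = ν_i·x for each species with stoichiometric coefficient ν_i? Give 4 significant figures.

x = 0.003537 M

Q₀ = 7.7034e+06 vs Keq = 67.79 ⇒ Q>K, reverse
Step 1:
                   M          C          G
  I          0.02445    0.01751     0.1858
  C           0.1589      0.106     -0.106
  E           0.1834     0.1235    0.07984
  solve Keq expr → x = -0.05298; check Q = 67.79
Then add 0.02288 M of G.
Step 2:
                   M          C          G
  I           0.1834     0.1235     0.1027
  C          0.01266    0.00844   -0.00844
  E           0.1961     0.1319    0.09428
  solve Keq expr → x = -0.00422; check Q = 67.79
Then add 0.028 M of M.
Step 3:
                   M          C          G
  I           0.2241     0.1319    0.09428
  C         -0.01061  -0.007074   0.007074
  E           0.2134     0.1248     0.1014
  solve Keq expr → x = 0.003537; check Q = 67.79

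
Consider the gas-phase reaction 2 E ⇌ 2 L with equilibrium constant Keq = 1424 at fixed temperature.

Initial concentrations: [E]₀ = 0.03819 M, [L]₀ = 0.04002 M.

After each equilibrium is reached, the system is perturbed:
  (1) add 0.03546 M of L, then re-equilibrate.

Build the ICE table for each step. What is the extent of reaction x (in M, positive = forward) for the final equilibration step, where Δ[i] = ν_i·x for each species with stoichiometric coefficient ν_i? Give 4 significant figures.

x = -4.5771e-04 M

Q₀ = 1.098 vs Keq = 1424 ⇒ Q<K, forward
Step 1:
                   E          L
  Initial    0.03819    0.04002
  Change    -0.03617    0.03617
  Equil     0.002019    0.07619
  solve Keq expr → x = 0.01809; check Q = 1424
Then add 0.03546 M of L.
Step 2:
                   E          L
  Initial   0.002019     0.1117
  Change  9.1543e-04 -9.1543e-04
  Equil     0.002934     0.1107
  solve Keq expr → x = -4.5771e-04; check Q = 1424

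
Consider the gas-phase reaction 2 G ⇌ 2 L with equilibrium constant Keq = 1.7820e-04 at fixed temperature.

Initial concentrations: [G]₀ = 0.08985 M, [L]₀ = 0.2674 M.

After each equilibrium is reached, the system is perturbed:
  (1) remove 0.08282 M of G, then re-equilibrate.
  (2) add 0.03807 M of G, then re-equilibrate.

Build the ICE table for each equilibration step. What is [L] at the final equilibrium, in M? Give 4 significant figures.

[L]_eq = 0.004117 M

Q₀ = 8.857 vs Keq = 1.7820e-04 ⇒ Q>K, reverse
Step 1:
                  G         L
  I         0.08985    0.2674
  C          0.2627   -0.2627
  E          0.3525  0.004706
  solve Keq expr → x = -0.1313; check Q = 1.7820e-04
Then remove 0.08282 M of G.
Step 2:
                  G         L
  I          0.2697  0.004706
  C        0.001091 -0.001091
  E          0.2708  0.003615
  solve Keq expr → x = -5.4551e-04; check Q = 1.7820e-04
Then add 0.03807 M of G.
Step 3:
                  G         L
  I          0.3089  0.003615
  C       -5.0151e-04 5.0151e-04
  E          0.3084  0.004117
  solve Keq expr → x = 2.5075e-04; check Q = 1.7820e-04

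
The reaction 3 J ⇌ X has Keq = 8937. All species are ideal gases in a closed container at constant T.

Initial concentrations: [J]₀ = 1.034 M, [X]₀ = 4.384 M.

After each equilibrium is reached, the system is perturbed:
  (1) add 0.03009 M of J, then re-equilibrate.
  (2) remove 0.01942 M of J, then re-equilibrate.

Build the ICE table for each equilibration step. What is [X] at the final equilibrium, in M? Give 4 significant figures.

[X]_eq = 4.705 M

Q₀ = 3.966 vs Keq = 8937 ⇒ Q<K, forward
Step 1:
                    J           X
  init          1.034       4.384
  Δ           -0.9533      0.3178
  eq          0.08073       4.702
  solve Keq expr → x = 0.3178; check Q = 8937
Then add 0.03009 M of J.
Step 2:
                    J           X
  init         0.1108       4.702
  Δ          -0.03003     0.01001
  eq          0.08078       4.712
  solve Keq expr → x = 0.01001; check Q = 8937
Then remove 0.01942 M of J.
Step 3:
                    J           X
  init        0.06136       4.712
  Δ           0.01938   -0.006461
  eq          0.08075       4.705
  solve Keq expr → x = -0.006461; check Q = 8937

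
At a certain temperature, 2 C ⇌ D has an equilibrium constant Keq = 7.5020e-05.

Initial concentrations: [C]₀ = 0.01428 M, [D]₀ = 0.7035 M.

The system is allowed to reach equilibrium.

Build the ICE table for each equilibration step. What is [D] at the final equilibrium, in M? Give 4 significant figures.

[D]_eq = 1.5148e-04 M

Q₀ = 3450 vs Keq = 7.5020e-05 ⇒ Q>K, reverse
Step 1:
                    C           D
  init        0.01428      0.7035
  Δ             1.407     -0.7033
  eq            1.421  1.5148e-04
  solve Keq expr → x = -0.7033; check Q = 7.5020e-05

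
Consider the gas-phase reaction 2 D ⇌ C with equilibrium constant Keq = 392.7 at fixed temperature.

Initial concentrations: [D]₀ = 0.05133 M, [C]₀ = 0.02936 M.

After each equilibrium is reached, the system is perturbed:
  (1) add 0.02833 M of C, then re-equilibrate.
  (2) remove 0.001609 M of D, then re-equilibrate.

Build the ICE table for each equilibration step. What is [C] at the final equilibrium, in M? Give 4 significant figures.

Q₀ = 11.14 vs Keq = 392.7 ⇒ Q<K, forward
Step 1:
                    D           C
  Initial     0.05133     0.02936
  Change     -0.04011     0.02006
  Equil       0.01122     0.04942
  solve Keq expr → x = 0.02006; check Q = 392.7
Then add 0.02833 M of C.
Step 2:
                    D           C
  Initial     0.01122     0.07775
  Change     0.002729   -0.001364
  Equil       0.01395     0.07638
  solve Keq expr → x = -0.001364; check Q = 392.7
Then remove 0.001609 M of D.
Step 3:
                    D           C
  Initial     0.01234     0.07638
  Change     0.001539 -7.6929e-04
  Equil       0.01388     0.07561
  solve Keq expr → x = -7.6929e-04; check Q = 392.7

[C]_eq = 0.07561 M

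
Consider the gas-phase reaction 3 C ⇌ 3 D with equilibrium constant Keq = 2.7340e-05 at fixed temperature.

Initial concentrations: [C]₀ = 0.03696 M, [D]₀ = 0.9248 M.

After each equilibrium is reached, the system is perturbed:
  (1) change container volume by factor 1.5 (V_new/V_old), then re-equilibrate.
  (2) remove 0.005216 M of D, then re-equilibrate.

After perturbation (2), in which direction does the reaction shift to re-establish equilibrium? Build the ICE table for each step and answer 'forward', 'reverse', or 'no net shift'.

Q₀ = 1.5666e+04 vs Keq = 2.7340e-05 ⇒ Q>K, reverse
Step 1:
                    C           D
  I           0.03696      0.9248
  C            0.8967     -0.8967
  E            0.9336     0.02813
  solve Keq expr → x = -0.2989; check Q = 2.7340e-05
Then change container volume by factor 1.5 (V_new/V_old).
Step 2:
                    C           D
  I            0.6224     0.01875
  C                 0           0
  E            0.6224     0.01875
  solve Keq expr → x = 0; check Q = 2.7340e-05
Then remove 0.005216 M of D.
Step 3:
                    C           D
  I            0.6224     0.01353
  C         -0.005063    0.005063
  E            0.6174      0.0186
  solve Keq expr → x = 0.001688; check Q = 2.7340e-05

Direction: forward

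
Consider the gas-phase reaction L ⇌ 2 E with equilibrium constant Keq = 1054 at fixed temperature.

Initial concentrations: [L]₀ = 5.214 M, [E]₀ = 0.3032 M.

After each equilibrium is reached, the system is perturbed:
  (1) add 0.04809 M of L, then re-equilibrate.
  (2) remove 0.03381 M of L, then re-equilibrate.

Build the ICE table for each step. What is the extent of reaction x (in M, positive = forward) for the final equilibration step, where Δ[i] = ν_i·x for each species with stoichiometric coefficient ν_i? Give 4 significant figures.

Q₀ = 0.01763 vs Keq = 1054 ⇒ Q<K, forward
Step 1:
                    L           E
  I             5.214      0.3032
  C            -5.109       10.22
  E             0.105       10.52
  solve Keq expr → x = 5.109; check Q = 1054
Then add 0.04809 M of L.
Step 2:
                    L           E
  I            0.1531       10.52
  C          -0.04624     0.09247
  E            0.1069       10.61
  solve Keq expr → x = 0.04624; check Q = 1054
Then remove 0.03381 M of L.
Step 3:
                    L           E
  I           0.07307       10.61
  C            0.0325    -0.06501
  E            0.1056       10.55
  solve Keq expr → x = -0.0325; check Q = 1054

x = -0.0325 M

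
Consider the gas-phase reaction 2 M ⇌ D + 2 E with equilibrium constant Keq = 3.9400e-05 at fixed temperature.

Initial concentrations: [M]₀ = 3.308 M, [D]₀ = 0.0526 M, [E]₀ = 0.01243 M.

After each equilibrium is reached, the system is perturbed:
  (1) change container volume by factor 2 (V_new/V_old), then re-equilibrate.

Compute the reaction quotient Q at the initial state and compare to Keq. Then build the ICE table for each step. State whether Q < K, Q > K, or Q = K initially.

Q₀ = 7.4267e-07 vs Keq = 3.9400e-05 ⇒ Q<K, forward
Step 1:
                    M           D           E
  I             3.308      0.0526     0.01243
  C          -0.05879      0.0294     0.05879
  E             3.249       0.082     0.07122
  solve Keq expr → x = 0.0294; check Q = 3.9400e-05
Then change container volume by factor 2 (V_new/V_old).
Step 2:
                    M           D           E
  I             1.625       0.041     0.03561
  C          -0.01128     0.00564     0.01128
  E             1.613     0.04664     0.04689
  solve Keq expr → x = 0.00564; check Q = 3.9400e-05

Q₀ = 7.4267e-07; Q < K (proceeds forward)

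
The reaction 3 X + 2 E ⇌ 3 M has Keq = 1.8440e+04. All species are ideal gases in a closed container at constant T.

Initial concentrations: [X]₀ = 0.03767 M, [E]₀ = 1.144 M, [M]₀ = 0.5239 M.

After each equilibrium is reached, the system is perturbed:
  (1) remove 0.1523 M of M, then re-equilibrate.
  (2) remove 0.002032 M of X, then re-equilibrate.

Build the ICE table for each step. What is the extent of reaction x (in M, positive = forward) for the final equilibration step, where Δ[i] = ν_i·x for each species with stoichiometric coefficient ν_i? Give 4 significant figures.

Q₀ = 2055 vs Keq = 1.8440e+04 ⇒ Q<K, forward
Step 1:
                  X         E         M
  I         0.03767     1.144    0.5239
  C        -0.01875   -0.0125   0.01875
  E         0.01892     1.131    0.5427
  solve Keq expr → x = 0.006251; check Q = 1.8440e+04
Then remove 0.1523 M of M.
Step 2:
                  X         E         M
  I         0.01892     1.131    0.3904
  C       -0.005103 -0.003402  0.005103
  E         0.01381     1.128    0.3955
  solve Keq expr → x = 0.001701; check Q = 1.8440e+04
Then remove 0.002032 M of X.
Step 3:
                  X         E         M
  I         0.01178     1.128    0.3955
  C        0.001953  0.001302 -0.001953
  E         0.01373     1.129    0.3935
  solve Keq expr → x = -6.5107e-04; check Q = 1.8440e+04

x = -6.5107e-04 M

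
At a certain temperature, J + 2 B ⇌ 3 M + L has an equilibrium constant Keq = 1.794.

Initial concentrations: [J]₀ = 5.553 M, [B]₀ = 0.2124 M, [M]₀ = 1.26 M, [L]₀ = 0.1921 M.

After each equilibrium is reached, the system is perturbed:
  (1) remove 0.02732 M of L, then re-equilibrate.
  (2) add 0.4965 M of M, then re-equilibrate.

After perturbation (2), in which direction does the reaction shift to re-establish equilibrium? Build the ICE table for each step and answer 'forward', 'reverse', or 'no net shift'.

Direction: reverse

Q₀ = 1.534 vs Keq = 1.794 ⇒ Q<K, forward
Step 1:
                   J          B          M          L
  I            5.553     0.2124       1.26     0.1921
  C         -0.00494   -0.00988    0.01482    0.00494
  E            5.548     0.2025      1.275      0.197
  solve Keq expr → x = 0.00494; check Q = 1.794
Then remove 0.02732 M of L.
Step 2:
                   J          B          M          L
  I            5.548     0.2025      1.275     0.1697
  C        -0.004493  -0.008986    0.01348   0.004493
  E            5.544     0.1935      1.288     0.1742
  solve Keq expr → x = 0.004493; check Q = 1.794
Then add 0.4965 M of M.
Step 3:
                   J          B          M          L
  I            5.544     0.1935      1.785     0.1742
  C          0.03314    0.06628   -0.09942   -0.03314
  E            5.577     0.2598      1.685     0.1411
  solve Keq expr → x = -0.03314; check Q = 1.794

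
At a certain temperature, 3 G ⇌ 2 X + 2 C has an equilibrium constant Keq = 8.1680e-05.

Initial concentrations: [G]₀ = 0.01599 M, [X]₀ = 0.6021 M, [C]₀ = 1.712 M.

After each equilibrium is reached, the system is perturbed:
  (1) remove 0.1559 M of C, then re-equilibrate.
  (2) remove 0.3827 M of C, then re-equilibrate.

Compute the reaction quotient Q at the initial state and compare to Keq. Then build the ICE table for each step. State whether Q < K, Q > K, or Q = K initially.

Q₀ = 2.5990e+05; Q > K (proceeds reverse)

Q₀ = 2.5990e+05 vs Keq = 8.1680e-05 ⇒ Q>K, reverse
Step 1:
                  G         X         C
  I         0.01599    0.6021     1.712
  C          0.8926   -0.5951   -0.5951
  E          0.9086  0.007008     1.117
  solve Keq expr → x = -0.2975; check Q = 8.1680e-05
Then remove 0.1559 M of C.
Step 2:
                  G         X         C
  I          0.9086  0.007008     0.961
  C       -0.001658  0.001105  0.001105
  E           0.907  0.008114    0.9621
  solve Keq expr → x = 5.5266e-04; check Q = 8.1680e-05
Then remove 0.3827 M of C.
Step 3:
                  G         X         C
  I           0.907  0.008114    0.5794
  C       -0.007612  0.005074  0.005074
  E          0.8994   0.01319    0.5845
  solve Keq expr → x = 0.002537; check Q = 8.1680e-05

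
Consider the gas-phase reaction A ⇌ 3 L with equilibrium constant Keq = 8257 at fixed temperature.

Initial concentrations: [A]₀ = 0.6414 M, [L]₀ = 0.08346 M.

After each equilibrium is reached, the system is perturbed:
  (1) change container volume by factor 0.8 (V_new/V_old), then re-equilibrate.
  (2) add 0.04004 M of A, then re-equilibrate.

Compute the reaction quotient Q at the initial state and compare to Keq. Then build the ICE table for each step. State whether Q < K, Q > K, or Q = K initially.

Q₀ = 9.0637e-04; Q < K (proceeds forward)

Q₀ = 9.0637e-04 vs Keq = 8257 ⇒ Q<K, forward
Step 1:
                   A          L
  init        0.6414    0.08346
  Δ          -0.6404      1.921
  eq      9.7577e-04      2.005
  solve Keq expr → x = 0.6404; check Q = 8257
Then change container volume by factor 0.8 (V_new/V_old).
Step 2:
                   A          L
  init       0.00122      2.506
  Δ       6.8143e-04  -0.002044
  eq        0.001901      2.504
  solve Keq expr → x = -6.8143e-04; check Q = 8257
Then add 0.04004 M of A.
Step 3:
                   A          L
  init       0.04194      2.504
  Δ         -0.03976     0.1193
  eq        0.002186      2.623
  solve Keq expr → x = 0.03976; check Q = 8257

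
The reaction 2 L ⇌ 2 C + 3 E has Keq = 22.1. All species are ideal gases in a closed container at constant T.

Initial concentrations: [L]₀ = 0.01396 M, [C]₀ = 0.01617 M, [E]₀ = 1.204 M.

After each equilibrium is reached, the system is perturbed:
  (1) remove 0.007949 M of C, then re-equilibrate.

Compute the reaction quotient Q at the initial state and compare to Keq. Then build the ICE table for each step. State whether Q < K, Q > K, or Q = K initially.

Q₀ = 2.342 vs Keq = 22.1 ⇒ Q<K, forward
Step 1:
                   L          C          E
  Initial    0.01396    0.01617      1.204
  Change    -0.00728    0.00728    0.01092
  Equil      0.00668    0.02345      1.215
  solve Keq expr → x = 0.00364; check Q = 22.1
Then remove 0.007949 M of C.
Step 2:
                   L          C          E
  Initial    0.00668     0.0155      1.215
  Change    -0.00175    0.00175   0.002625
  Equil      0.00493    0.01725      1.218
  solve Keq expr → x = 8.7496e-04; check Q = 22.1

Q₀ = 2.342; Q < K (proceeds forward)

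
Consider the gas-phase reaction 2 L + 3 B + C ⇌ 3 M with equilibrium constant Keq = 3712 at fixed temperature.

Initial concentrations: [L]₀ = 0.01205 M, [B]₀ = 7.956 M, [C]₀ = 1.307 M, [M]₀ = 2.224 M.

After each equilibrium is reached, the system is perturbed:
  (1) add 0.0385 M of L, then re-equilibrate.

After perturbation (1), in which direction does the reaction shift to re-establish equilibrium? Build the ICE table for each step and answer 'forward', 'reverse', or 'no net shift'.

Q₀ = 115.1 vs Keq = 3712 ⇒ Q<K, forward
Step 1:
                   L          B          C          M
  init       0.01205      7.956      1.307      2.224
  Δ        -0.009897   -0.01485  -0.004948    0.01485
  eq        0.002153      7.941      1.302      2.239
  solve Keq expr → x = 0.004948; check Q = 3712
Then add 0.0385 M of L.
Step 2:
                   L          B          C          M
  init       0.04065      7.941      1.302      2.239
  Δ         -0.03838   -0.05756   -0.01919    0.05756
  eq        0.002278      7.884      1.283      2.296
  solve Keq expr → x = 0.01919; check Q = 3712

Direction: forward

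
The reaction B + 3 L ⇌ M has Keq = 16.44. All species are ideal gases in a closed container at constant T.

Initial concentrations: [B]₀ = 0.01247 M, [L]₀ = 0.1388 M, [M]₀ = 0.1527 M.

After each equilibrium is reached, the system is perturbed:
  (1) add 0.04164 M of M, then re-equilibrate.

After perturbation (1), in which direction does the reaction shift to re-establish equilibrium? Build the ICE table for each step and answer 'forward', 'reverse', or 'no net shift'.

Q₀ = 4579 vs Keq = 16.44 ⇒ Q>K, reverse
Step 1:
                   B          L          M
  init       0.01247     0.1388     0.1527
  Δ          0.07736     0.2321   -0.07736
  eq         0.08983     0.3709    0.07534
  solve Keq expr → x = -0.07736; check Q = 16.44
Then add 0.04164 M of M.
Step 2:
                   B          L          M
  init       0.08983     0.3709      0.117
  Δ          0.01028    0.03084   -0.01028
  eq          0.1001     0.4017     0.1067
  solve Keq expr → x = -0.01028; check Q = 16.44

Direction: reverse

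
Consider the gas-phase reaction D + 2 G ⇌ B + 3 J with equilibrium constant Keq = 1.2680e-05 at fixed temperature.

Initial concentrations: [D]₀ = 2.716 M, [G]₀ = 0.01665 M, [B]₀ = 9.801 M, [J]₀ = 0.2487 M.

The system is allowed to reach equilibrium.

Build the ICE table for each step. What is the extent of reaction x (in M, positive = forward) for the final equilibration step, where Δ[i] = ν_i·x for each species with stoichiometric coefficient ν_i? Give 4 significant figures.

x = -0.08127 M

Q₀ = 200.2 vs Keq = 1.2680e-05 ⇒ Q>K, reverse
Step 1:
                    D           G           B           J
  I             2.716     0.01665       9.801      0.2487
  C           0.08127      0.1625    -0.08127     -0.2438
  E             2.797      0.1792        9.72    0.004893
  solve Keq expr → x = -0.08127; check Q = 1.2680e-05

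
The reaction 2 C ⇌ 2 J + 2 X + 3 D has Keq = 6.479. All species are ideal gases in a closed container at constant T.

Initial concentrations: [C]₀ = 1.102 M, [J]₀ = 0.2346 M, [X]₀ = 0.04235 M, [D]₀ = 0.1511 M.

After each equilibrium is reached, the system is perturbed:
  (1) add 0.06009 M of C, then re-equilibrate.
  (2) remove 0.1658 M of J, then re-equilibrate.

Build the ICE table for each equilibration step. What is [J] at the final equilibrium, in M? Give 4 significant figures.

[J]_eq = 0.836 M

Q₀ = 2.8041e-07 vs Keq = 6.479 ⇒ Q<K, forward
Step 1:
                   C          J          X          D
  Initial      1.102     0.2346    0.04235     0.1511
  Change     -0.7168     0.7168     0.7168      1.075
  Equil       0.3852     0.9514     0.7591      1.226
  solve Keq expr → x = 0.3584; check Q = 6.479
Then add 0.06009 M of C.
Step 2:
                   C          J          X          D
  Initial     0.4453     0.9514     0.7591      1.226
  Change    -0.02247    0.02247    0.02247     0.0337
  Equil       0.4229     0.9738     0.7816       1.26
  solve Keq expr → x = 0.01123; check Q = 6.479
Then remove 0.1658 M of J.
Step 3:
                   C          J          X          D
  Initial     0.4229      0.808     0.7816       1.26
  Change    -0.02795    0.02795    0.02795    0.04193
  Equil       0.3949      0.836     0.8095      1.302
  solve Keq expr → x = 0.01398; check Q = 6.479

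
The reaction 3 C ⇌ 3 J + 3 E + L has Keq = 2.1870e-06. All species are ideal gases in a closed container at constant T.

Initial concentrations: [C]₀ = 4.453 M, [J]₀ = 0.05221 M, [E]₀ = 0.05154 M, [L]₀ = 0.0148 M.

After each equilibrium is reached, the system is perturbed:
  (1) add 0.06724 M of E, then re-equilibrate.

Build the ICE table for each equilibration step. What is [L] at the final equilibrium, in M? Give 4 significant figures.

Q₀ = 3.2659e-12 vs Keq = 2.1870e-06 ⇒ Q<K, forward
Step 1:
                  C         J         E         L
  I           4.453   0.05221   0.05154    0.0148
  C         -0.2844    0.2844    0.2844   0.09479
  E           4.169    0.3366    0.3359    0.1096
  solve Keq expr → x = 0.09479; check Q = 2.1870e-06
Then add 0.06724 M of E.
Step 2:
                  C         J         E         L
  I           4.169    0.3366    0.4032    0.1096
  C         0.02624  -0.02624  -0.02624 -0.008746
  E           4.195    0.3104    0.3769    0.1008
  solve Keq expr → x = -0.008746; check Q = 2.1870e-06

[L]_eq = 0.1008 M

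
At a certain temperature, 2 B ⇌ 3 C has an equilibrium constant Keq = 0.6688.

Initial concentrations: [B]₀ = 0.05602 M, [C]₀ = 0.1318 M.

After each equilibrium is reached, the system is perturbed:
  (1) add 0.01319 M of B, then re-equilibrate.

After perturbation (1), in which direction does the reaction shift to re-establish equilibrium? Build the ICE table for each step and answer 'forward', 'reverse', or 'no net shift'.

Q₀ = 0.7296 vs Keq = 0.6688 ⇒ Q>K, reverse
Step 1:
                   B          C
  Initial    0.05602     0.1318
  Change    0.001248  -0.001871
  Equil      0.05727     0.1299
  solve Keq expr → x = -6.2380e-04; check Q = 0.6688
Then add 0.01319 M of B.
Step 2:
                   B          C
  Initial    0.07046     0.1299
  Change   -0.006561   0.009842
  Equil       0.0639     0.1398
  solve Keq expr → x = 0.003281; check Q = 0.6688

Direction: forward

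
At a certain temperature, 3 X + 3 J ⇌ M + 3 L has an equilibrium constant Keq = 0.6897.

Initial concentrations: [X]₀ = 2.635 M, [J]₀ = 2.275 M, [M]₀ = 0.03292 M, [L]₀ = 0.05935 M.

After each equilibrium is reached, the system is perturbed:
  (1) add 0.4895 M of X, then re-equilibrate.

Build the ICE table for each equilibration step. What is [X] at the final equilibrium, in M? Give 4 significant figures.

[X]_eq = 1.672 M

Q₀ = 3.1947e-08 vs Keq = 0.6897 ⇒ Q<K, forward
Step 1:
                  X         J         M         L
  Initial     2.635     2.275   0.03292   0.05935
  Change     -1.332    -1.332    0.4438     1.332
  Equil       1.303    0.9435    0.4768     1.391
  solve Keq expr → x = 0.4438; check Q = 0.6897
Then add 0.4895 M of X.
Step 2:
                  X         J         M         L
  Initial     1.793    0.9435    0.4768     1.391
  Change    -0.1215   -0.1215   0.04049    0.1215
  Equil       1.672     0.822    0.5172     1.512
  solve Keq expr → x = 0.04049; check Q = 0.6897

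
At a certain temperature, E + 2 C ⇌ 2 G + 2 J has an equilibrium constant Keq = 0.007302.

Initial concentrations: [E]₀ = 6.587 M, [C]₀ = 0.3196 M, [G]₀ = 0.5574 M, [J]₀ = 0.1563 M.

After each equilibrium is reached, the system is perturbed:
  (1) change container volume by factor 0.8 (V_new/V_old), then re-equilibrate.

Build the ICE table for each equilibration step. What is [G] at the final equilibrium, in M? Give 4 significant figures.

[G]_eq = 0.6622 M

Q₀ = 0.01128 vs Keq = 0.007302 ⇒ Q>K, reverse
Step 1:
                  E         C         G         J
  Initial     6.587    0.3196    0.5574    0.1563
  Change   0.009283   0.01857  -0.01857  -0.01857
  Equil       6.596    0.3382    0.5388    0.1377
  solve Keq expr → x = -0.009283; check Q = 0.007302
Then change container volume by factor 0.8 (V_new/V_old).
Step 2:
                  E         C         G         J
  Initial     8.245    0.4227    0.6735    0.1722
  Change   0.005652    0.0113   -0.0113   -0.0113
  Equil       8.251     0.434    0.6622    0.1609
  solve Keq expr → x = -0.005652; check Q = 0.007302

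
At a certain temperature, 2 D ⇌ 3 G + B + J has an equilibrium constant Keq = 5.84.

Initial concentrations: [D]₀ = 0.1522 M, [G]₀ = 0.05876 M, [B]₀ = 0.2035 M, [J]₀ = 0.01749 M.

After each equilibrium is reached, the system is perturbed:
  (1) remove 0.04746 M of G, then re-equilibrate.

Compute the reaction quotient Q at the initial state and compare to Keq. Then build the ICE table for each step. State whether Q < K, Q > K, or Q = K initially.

Q₀ = 3.1172e-05 vs Keq = 5.84 ⇒ Q<K, forward
Step 1:
                   D          G          B          J
  Initial     0.1522    0.05876     0.2035    0.01749
  Change      -0.143     0.2144    0.07148    0.07148
  Equil     0.009242     0.2732      0.275    0.08897
  solve Keq expr → x = 0.07148; check Q = 5.84
Then remove 0.04746 M of G.
Step 2:
                   D          G          B          J
  Initial   0.009242     0.2257      0.275    0.08897
  Change   -0.002099   0.003149    0.00105    0.00105
  Equil     0.007143     0.2289      0.276    0.09002
  solve Keq expr → x = 0.00105; check Q = 5.84

Q₀ = 3.1172e-05; Q < K (proceeds forward)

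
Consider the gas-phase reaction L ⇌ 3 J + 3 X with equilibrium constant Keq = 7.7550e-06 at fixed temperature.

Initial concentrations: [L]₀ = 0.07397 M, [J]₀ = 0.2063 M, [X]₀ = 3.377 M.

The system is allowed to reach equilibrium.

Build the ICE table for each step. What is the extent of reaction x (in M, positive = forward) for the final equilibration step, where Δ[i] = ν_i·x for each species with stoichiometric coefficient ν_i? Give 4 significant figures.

x = -0.06768 M

Q₀ = 4.571 vs Keq = 7.7550e-06 ⇒ Q>K, reverse
Step 1:
                  L         J         X
  Initial   0.07397    0.2063     3.377
  Change    0.06768    -0.203    -0.203
  Equil      0.1417  0.003251     3.174
  solve Keq expr → x = -0.06768; check Q = 7.7550e-06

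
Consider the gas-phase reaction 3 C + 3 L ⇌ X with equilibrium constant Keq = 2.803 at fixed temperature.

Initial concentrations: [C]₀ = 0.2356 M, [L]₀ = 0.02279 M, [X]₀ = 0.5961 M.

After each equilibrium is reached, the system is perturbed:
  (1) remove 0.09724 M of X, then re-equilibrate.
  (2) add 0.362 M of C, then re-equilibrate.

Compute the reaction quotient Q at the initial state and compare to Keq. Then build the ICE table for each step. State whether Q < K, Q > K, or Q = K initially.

Q₀ = 3.8509e+06 vs Keq = 2.803 ⇒ Q>K, reverse
Step 1:
                   C          L          X
  I           0.2356    0.02279     0.5961
  C           0.6003     0.6003    -0.2001
  E           0.8359     0.6231      0.396
  solve Keq expr → x = -0.2001; check Q = 2.803
Then remove 0.09724 M of X.
Step 2:
                   C          L          X
  I           0.8359     0.6231     0.2988
  C          -0.0291    -0.0291   0.009701
  E           0.8068      0.594     0.3085
  solve Keq expr → x = 0.009701; check Q = 2.803
Then add 0.362 M of C.
Step 3:
                   C          L          X
  I            1.169      0.594     0.3085
  C          -0.1188    -0.1188    0.03961
  E             1.05     0.4752     0.3481
  solve Keq expr → x = 0.03961; check Q = 2.803

Q₀ = 3.8509e+06; Q > K (proceeds reverse)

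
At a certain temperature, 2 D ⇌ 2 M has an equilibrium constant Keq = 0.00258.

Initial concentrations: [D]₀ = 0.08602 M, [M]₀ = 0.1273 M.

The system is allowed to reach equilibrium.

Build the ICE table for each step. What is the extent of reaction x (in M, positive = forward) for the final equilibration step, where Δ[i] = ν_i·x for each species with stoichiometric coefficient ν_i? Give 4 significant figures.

x = -0.05849 M

Q₀ = 2.19 vs Keq = 0.00258 ⇒ Q>K, reverse
Step 1:
                   D          M
  Initial    0.08602     0.1273
  Change       0.117     -0.117
  Equil        0.203    0.01031
  solve Keq expr → x = -0.05849; check Q = 0.00258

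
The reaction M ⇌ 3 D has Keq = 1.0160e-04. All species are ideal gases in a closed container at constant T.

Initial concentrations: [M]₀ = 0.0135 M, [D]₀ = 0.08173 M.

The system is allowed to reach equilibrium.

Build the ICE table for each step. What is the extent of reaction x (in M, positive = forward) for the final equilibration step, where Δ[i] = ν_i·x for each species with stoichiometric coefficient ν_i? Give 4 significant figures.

x = -0.02213 M

Q₀ = 0.04044 vs Keq = 1.0160e-04 ⇒ Q>K, reverse
Step 1:
                   M          D
  Initial     0.0135    0.08173
  Change     0.02213   -0.06638
  Equil      0.03563    0.01535
  solve Keq expr → x = -0.02213; check Q = 1.0160e-04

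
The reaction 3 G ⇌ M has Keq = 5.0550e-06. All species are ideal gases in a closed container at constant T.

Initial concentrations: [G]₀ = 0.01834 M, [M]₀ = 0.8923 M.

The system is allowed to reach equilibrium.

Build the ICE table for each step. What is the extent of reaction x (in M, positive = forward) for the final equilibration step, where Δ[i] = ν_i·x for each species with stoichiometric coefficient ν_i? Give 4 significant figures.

Q₀ = 1.4465e+05 vs Keq = 5.0550e-06 ⇒ Q>K, reverse
Step 1:
                  G         M
  init      0.01834    0.8923
  Δ           2.677   -0.8922
  eq          2.695 9.8940e-05
  solve Keq expr → x = -0.8922; check Q = 5.0550e-06

x = -0.8922 M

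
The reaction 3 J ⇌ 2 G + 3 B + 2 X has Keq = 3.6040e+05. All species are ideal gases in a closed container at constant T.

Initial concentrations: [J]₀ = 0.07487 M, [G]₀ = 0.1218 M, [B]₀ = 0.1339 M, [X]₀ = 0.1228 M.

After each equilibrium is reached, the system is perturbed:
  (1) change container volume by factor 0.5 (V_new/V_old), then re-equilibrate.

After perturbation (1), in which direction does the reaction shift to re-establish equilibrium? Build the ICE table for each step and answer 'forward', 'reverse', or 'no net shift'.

Q₀ = 0.00128 vs Keq = 3.6040e+05 ⇒ Q<K, forward
Step 1:
                  J         G         B         X
  init      0.07487    0.1218    0.1339    0.1228
  Δ        -0.07459   0.04973   0.07459   0.04973
  eq      2.8029e-04    0.1715    0.2085    0.1725
  solve Keq expr → x = 0.02486; check Q = 3.6040e+05
Then change container volume by factor 0.5 (V_new/V_old).
Step 2:
                  J         G         B         X
  init    5.6059e-04    0.3431     0.417    0.3451
  Δ       8.4606e-04 -5.6404e-04 -8.4606e-04 -5.6404e-04
  eq       0.001407    0.3425    0.4161    0.3445
  solve Keq expr → x = -2.8202e-04; check Q = 3.6040e+05

Direction: reverse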